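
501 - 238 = 263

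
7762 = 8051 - 289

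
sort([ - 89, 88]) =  [ - 89,88] 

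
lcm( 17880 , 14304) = 71520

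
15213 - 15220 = -7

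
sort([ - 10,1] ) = [ - 10,1 ] 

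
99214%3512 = 878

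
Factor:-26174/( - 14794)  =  23/13  =  13^ ( - 1)*23^1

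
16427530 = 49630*331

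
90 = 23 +67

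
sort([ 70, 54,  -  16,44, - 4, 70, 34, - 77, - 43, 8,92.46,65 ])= [ -77,  -  43,- 16,-4, 8, 34,44, 54,65,70,70, 92.46 ] 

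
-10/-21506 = 5/10753=0.00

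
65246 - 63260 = 1986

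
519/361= 1+158/361= 1.44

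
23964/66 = 363 + 1/11 =363.09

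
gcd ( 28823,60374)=1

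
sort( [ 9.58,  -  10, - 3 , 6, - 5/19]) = [ - 10 , - 3, -5/19, 6,9.58] 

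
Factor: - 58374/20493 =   -  94/33 =- 2^1*3^( - 1)*11^ ( - 1 ) * 47^1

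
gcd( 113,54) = 1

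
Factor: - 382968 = -2^3*3^5 * 197^1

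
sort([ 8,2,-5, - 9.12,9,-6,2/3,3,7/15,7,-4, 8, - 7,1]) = [ - 9.12, - 7,-6, - 5,  -  4,7/15,2/3,1,2 , 3,7,8,8,9] 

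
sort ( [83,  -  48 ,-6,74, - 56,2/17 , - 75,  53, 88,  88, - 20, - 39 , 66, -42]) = [ - 75, - 56,-48 , - 42, - 39,  -  20,- 6,2/17, 53,66, 74, 83, 88, 88]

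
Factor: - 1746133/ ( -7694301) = 3^ (-1) * 107^1 * 733^ ( - 1 )*3499^ (  -  1) * 16319^1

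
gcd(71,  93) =1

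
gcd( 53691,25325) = 1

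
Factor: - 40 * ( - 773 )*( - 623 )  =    -  2^3*5^1*7^1 * 89^1*773^1= - 19263160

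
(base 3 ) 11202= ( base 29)4C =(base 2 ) 10000000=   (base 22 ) 5I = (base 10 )128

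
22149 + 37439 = 59588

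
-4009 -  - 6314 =2305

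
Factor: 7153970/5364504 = 3576985/2682252 = 2^ ( - 2)*3^(- 2 )*5^1*74507^( - 1 )* 715397^1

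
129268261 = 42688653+86579608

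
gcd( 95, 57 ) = 19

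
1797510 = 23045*78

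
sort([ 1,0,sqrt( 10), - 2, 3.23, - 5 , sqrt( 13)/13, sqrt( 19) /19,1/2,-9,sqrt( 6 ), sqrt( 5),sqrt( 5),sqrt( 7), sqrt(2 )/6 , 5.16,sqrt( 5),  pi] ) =[ - 9, - 5, - 2, 0, sqrt( 19)/19 , sqrt ( 2)/6,sqrt ( 13 ) /13, 1/2,  1 , sqrt(5) , sqrt(5 ), sqrt( 5),sqrt( 6),sqrt( 7),pi,sqrt( 10),3.23,5.16 ] 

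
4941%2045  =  851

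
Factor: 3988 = 2^2*997^1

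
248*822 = 203856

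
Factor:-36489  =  - 3^1*12163^1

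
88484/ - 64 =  - 1383+7/16 = -1382.56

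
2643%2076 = 567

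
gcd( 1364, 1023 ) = 341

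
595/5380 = 119/1076 =0.11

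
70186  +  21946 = 92132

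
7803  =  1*7803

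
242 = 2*121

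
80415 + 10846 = 91261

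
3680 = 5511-1831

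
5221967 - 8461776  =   -3239809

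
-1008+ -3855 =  - 4863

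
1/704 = 1/704 = 0.00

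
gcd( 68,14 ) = 2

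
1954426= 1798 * 1087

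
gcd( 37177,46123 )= 7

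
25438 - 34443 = -9005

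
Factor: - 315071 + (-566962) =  - 3^1*41^1*71^1*101^1 = - 882033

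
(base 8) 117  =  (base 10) 79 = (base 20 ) 3j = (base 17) 4B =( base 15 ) 54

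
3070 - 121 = 2949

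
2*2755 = 5510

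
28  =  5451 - 5423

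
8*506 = 4048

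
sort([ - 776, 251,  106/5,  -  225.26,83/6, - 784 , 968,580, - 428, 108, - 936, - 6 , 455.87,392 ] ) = [ - 936,-784, - 776,-428, - 225.26  ,- 6, 83/6,106/5,  108, 251, 392, 455.87, 580, 968]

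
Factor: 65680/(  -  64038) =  - 40/39 = - 2^3*3^( - 1)  *5^1*13^(-1 ) 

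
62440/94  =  664 + 12/47 =664.26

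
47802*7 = 334614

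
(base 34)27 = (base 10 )75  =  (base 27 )2L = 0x4B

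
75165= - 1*(-75165 ) 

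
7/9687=7/9687 = 0.00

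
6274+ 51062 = 57336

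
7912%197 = 32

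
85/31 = 2 + 23/31  =  2.74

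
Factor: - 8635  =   - 5^1 * 11^1* 157^1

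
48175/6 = 48175/6=8029.17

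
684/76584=57/6382 = 0.01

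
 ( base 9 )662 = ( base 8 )1036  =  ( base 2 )1000011110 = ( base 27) k2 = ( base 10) 542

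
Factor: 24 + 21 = 45 = 3^2 * 5^1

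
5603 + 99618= 105221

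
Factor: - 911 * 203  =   - 7^1 * 29^1 * 911^1=- 184933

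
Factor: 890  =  2^1*5^1*89^1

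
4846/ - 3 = -4846/3 = -1615.33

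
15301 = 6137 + 9164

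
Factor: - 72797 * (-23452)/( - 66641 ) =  - 1707235244/66641 = - 2^2 * 11^1*13^1*41^1*103^( -1)*647^( - 1 ) *72797^1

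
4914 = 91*54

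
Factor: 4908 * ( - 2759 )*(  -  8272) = 2^6*3^1*11^1*31^1*47^1*89^1*409^1 = 112012574784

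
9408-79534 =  - 70126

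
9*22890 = 206010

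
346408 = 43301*8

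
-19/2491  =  -19/2491= - 0.01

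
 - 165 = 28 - 193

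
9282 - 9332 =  - 50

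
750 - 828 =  -78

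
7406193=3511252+3894941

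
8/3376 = 1/422 = 0.00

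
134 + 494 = 628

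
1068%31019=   1068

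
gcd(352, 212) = 4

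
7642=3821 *2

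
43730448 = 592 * 73869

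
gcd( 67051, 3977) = 1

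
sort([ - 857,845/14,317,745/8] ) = [ - 857, 845/14 , 745/8,  317] 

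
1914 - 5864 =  -3950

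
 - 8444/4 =-2111  =  - 2111.00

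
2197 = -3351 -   -  5548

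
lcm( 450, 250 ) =2250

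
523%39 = 16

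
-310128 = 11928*( - 26)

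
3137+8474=11611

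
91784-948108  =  - 856324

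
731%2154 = 731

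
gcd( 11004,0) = 11004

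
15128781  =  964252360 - 949123579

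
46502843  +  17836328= 64339171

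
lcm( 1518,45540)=45540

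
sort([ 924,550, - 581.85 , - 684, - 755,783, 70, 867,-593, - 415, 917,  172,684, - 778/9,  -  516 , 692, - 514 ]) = [ - 755, -684,-593, - 581.85,  -  516, - 514, - 415, - 778/9, 70,172, 550,684,692, 783,867,917,  924] 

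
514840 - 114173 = 400667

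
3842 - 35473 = -31631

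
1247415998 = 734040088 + 513375910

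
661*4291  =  2836351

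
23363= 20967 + 2396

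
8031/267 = 2677/89 = 30.08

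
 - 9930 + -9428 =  - 19358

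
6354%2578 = 1198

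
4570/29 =4570/29 = 157.59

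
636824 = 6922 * 92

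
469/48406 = 469/48406= 0.01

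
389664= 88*4428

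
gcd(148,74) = 74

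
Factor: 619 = 619^1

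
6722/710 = 9+166/355 = 9.47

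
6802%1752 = 1546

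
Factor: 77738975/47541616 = 2^ ( - 4)*5^2*19^1*197^(  -  1)*15083^(-1 )* 163661^1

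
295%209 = 86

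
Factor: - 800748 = -2^2*3^2*13^1 * 29^1*59^1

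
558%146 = 120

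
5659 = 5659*1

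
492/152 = 123/38 = 3.24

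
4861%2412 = 37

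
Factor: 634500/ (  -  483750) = -2^1*3^1 * 5^( - 1)*43^( - 1 )*47^1 = -282/215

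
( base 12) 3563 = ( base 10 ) 5979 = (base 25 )9E4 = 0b1011101011011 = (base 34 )55T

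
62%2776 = 62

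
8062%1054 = 684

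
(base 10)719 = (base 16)2cf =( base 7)2045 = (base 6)3155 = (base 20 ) 1FJ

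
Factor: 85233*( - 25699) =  - 2190402867=- 3^1*31^1*829^1*28411^1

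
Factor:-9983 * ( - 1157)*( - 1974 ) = -2^1*3^1*7^1*13^1*47^1*67^1*89^1*149^1 = -22800353394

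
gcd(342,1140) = 114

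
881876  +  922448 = 1804324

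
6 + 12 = 18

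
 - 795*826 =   -  656670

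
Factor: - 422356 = -2^2 * 11^1*29^1*331^1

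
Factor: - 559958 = -2^1*7^1*23^1*37^1*47^1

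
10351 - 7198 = 3153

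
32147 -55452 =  - 23305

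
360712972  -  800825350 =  - 440112378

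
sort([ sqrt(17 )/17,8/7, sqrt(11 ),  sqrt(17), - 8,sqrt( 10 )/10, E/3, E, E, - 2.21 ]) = [-8, - 2.21,sqrt( 17)/17, sqrt(10)/10,E/3, 8/7, E,E,  sqrt( 11 ), sqrt(17)]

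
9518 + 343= 9861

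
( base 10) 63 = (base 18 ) 39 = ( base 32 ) 1v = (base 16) 3F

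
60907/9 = 60907/9 = 6767.44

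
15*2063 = 30945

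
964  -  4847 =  - 3883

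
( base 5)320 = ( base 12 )71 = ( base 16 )55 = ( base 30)2p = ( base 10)85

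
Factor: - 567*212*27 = -3245508 = - 2^2*3^7*7^1 * 53^1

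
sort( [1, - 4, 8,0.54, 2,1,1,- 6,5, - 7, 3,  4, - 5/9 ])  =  [ - 7, - 6, - 4, - 5/9,0.54,  1, 1,1,2,3, 4, 5, 8 ] 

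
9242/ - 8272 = -4621/4136 = - 1.12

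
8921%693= 605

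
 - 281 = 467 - 748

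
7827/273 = 28+61/91= 28.67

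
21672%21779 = 21672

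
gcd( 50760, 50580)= 180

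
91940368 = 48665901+43274467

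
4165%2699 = 1466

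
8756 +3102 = 11858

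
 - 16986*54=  - 917244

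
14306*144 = 2060064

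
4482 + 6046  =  10528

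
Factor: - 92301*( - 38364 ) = 3541035564  =  2^2*3^2*11^1 *23^1*139^1*2797^1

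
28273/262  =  28273/262 = 107.91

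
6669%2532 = 1605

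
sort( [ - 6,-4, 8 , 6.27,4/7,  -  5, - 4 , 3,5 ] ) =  [ - 6,-5 ,-4,-4,4/7,3,5,6.27,8] 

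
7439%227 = 175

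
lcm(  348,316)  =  27492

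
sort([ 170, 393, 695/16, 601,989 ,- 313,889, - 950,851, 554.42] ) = [ - 950,-313, 695/16, 170,393, 554.42, 601,851, 889,989] 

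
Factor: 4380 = 2^2*3^1*5^1 * 73^1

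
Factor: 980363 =980363^1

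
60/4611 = 20/1537 = 0.01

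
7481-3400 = 4081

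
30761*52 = 1599572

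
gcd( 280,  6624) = 8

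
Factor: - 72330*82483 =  - 5965995390 = - 2^1 *3^1*5^1*2411^1*82483^1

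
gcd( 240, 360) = 120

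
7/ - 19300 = -7/19300=- 0.00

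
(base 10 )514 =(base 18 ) 1AA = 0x202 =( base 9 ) 631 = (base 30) h4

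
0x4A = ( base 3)2202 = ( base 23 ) 35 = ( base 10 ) 74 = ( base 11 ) 68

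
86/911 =86/911 = 0.09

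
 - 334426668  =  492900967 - 827327635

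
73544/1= 73544 =73544.00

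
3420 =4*855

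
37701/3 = 12567  =  12567.00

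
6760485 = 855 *7907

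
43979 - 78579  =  - 34600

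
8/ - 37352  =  - 1+4668/4669 = - 0.00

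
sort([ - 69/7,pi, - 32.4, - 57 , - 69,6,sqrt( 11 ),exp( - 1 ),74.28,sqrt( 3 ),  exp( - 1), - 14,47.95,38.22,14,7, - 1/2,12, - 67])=[ - 69, - 67,-57 ,- 32.4, - 14, - 69/7,-1/2,exp( - 1 ),exp( - 1 ) , sqrt( 3),pi, sqrt(11 ),  6,7, 12,14,38.22 , 47.95 , 74.28 ] 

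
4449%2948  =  1501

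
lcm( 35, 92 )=3220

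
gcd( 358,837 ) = 1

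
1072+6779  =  7851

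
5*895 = 4475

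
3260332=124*26293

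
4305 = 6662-2357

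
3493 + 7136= 10629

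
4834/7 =4834/7 = 690.57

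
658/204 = 3+23/102  =  3.23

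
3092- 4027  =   - 935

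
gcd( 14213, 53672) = 1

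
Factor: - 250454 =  - 2^1 * 97^1 * 1291^1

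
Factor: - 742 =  - 2^1*7^1*53^1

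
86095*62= 5337890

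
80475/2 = 80475/2 = 40237.50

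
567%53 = 37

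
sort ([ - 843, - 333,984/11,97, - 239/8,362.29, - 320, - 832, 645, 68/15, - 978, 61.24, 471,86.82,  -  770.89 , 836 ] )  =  [ - 978 , - 843, - 832, -770.89, - 333, -320, - 239/8, 68/15,61.24,86.82, 984/11 , 97,362.29, 471,645, 836 ] 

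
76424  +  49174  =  125598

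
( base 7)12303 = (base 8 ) 6245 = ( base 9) 4386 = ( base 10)3237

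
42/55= 42/55  =  0.76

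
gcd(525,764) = 1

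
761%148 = 21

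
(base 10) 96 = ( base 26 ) 3I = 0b1100000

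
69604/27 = 2577+ 25/27 =2577.93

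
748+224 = 972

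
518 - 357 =161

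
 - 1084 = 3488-4572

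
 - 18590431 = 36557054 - 55147485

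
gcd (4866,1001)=1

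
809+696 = 1505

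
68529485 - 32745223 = 35784262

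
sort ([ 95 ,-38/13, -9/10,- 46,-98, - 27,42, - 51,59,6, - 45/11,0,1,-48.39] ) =[-98, - 51, - 48.39, - 46,-27, - 45/11,-38/13,-9/10,0,1, 6,42 , 59 , 95 ]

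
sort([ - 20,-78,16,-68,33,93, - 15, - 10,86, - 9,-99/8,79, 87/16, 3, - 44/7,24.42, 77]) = [  -  78 ,  -  68,-20,- 15, - 99/8,-10,-9, - 44/7, 3, 87/16,16, 24.42, 33,77 , 79,  86,93]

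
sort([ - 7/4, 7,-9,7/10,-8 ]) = [ - 9, - 8, - 7/4,7/10, 7]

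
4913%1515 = 368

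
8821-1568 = 7253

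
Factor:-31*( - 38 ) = 1178= 2^1*19^1*31^1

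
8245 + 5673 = 13918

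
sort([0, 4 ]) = [0,4]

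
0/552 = 0 = 0.00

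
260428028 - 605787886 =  - 345359858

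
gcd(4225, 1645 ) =5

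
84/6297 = 28/2099 = 0.01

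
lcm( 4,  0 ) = 0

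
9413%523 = 522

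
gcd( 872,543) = 1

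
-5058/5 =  -1012 + 2/5 = - 1011.60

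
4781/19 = 251 +12/19 = 251.63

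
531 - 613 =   -  82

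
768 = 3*256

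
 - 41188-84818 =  - 126006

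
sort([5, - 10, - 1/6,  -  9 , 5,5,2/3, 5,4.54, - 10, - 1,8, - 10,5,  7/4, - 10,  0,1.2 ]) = [ - 10 , - 10 , - 10,  -  10, - 9, - 1, - 1/6,0, 2/3,  1.2,7/4, 4.54, 5,  5,5, 5, 5, 8]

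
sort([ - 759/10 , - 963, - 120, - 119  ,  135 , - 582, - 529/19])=[ - 963,-582, - 120, - 119 , - 759/10,- 529/19,135]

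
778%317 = 144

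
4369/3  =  1456+1/3=1456.33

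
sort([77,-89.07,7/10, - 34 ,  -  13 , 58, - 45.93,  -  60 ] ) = [ - 89.07, - 60,-45.93,-34, - 13,7/10, 58,  77] 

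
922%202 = 114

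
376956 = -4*( - 94239) 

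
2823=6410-3587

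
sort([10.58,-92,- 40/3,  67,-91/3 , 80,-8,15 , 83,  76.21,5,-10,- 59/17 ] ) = [-92  , - 91/3, - 40/3, - 10,-8,  -  59/17,5,10.58, 15,67, 76.21,80,83]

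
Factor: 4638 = 2^1*3^1*773^1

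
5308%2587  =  134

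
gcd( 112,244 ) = 4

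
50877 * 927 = 47162979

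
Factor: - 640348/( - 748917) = 2^2*3^ ( - 2) * 13^( - 1)*37^(  -  1 )*173^ (  -  1)*160087^1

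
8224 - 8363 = -139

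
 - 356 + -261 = -617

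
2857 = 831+2026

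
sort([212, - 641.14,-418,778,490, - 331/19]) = [ - 641.14, - 418,-331/19,  212, 490,  778]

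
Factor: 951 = 3^1*317^1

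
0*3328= 0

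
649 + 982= 1631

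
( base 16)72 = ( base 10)114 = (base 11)A4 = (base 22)54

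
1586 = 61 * 26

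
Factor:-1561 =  - 7^1 * 223^1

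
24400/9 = 24400/9 = 2711.11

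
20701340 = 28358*730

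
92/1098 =46/549 = 0.08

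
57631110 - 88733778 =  - 31102668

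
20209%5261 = 4426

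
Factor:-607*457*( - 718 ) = 199172482 = 2^1*359^1 * 457^1 * 607^1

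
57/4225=57/4225 = 0.01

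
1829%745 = 339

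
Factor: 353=353^1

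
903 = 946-43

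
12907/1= 12907=12907.00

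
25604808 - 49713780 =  -24108972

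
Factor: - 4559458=-2^1*223^1*10223^1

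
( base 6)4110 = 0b1110001010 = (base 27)16F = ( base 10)906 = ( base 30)106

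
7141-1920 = 5221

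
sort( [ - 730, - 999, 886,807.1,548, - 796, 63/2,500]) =[ - 999, - 796, - 730,  63/2 , 500, 548, 807.1,  886]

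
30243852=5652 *5351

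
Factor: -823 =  - 823^1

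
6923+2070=8993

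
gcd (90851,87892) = 1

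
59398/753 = 78 + 664/753 = 78.88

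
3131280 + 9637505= 12768785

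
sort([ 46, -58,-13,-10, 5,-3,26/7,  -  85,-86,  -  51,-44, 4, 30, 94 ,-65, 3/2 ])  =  [ - 86,  -  85,-65, -58, - 51, - 44, - 13,  -  10, - 3, 3/2, 26/7, 4, 5, 30, 46, 94 ]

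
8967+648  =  9615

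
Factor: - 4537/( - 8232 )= 2^( - 3)*3^(  -  1)*7^(  -  3 ) * 13^1 * 349^1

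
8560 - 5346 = 3214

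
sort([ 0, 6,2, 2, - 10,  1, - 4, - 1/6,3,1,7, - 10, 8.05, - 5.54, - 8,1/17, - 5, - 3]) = [ - 10, - 10, - 8,-5.54, - 5, - 4, - 3, - 1/6, 0,1/17, 1,1,2,2,3,6,7,8.05]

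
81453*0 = 0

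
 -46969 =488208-535177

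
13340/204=65 + 20/51  =  65.39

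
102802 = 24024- - 78778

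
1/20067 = 1/20067 = 0.00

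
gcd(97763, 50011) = 1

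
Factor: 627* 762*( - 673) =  - 321541902=- 2^1 * 3^2*11^1*19^1*127^1 * 673^1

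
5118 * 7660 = 39203880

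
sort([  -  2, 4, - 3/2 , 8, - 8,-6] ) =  [ - 8, - 6, - 2,-3/2,  4, 8] 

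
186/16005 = 62/5335 = 0.01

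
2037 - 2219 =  - 182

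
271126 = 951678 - 680552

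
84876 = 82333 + 2543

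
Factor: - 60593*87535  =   - 5^1*7^1*13^1 * 41^1*59^1*61^1*79^1 = - 5304008255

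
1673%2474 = 1673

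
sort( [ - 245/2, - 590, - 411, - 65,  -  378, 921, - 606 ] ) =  [ - 606, -590, - 411 , - 378, - 245/2, - 65,  921 ] 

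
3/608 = 3/608 = 0.00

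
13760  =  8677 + 5083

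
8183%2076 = 1955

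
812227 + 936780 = 1749007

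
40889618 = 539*75862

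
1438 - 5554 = -4116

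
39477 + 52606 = 92083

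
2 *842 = 1684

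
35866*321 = 11512986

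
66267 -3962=62305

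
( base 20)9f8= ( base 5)111113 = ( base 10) 3908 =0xF44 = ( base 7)14252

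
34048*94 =3200512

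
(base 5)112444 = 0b1000000011100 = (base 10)4124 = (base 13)1B53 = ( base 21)978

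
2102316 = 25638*82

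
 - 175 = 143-318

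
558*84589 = 47200662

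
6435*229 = 1473615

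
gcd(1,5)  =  1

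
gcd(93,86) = 1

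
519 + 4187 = 4706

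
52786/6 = 8797 + 2/3 =8797.67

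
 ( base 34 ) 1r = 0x3d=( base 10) 61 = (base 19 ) 34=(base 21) 2J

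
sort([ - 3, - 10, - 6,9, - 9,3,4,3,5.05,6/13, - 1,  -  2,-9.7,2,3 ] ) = [ - 10, - 9.7, -9, - 6 , - 3, - 2, - 1,6/13,2, 3,3, 3,4,5.05 , 9 ]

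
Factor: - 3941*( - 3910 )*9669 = 148992618390 = 2^1 * 3^1*5^1*7^1*11^1*17^1 * 23^1*293^1  *  563^1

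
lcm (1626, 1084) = 3252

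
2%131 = 2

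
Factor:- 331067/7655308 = -2^( -2)*11^1*30097^1*1913827^ ( - 1) 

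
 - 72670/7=-72670/7 = - 10381.43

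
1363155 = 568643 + 794512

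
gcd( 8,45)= 1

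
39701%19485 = 731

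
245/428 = 245/428 = 0.57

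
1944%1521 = 423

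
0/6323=0 =0.00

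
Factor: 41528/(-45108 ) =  - 58/63 = - 2^1*3^( - 2) * 7^(  -  1 )* 29^1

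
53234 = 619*86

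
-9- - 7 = -2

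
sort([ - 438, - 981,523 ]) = [ - 981 , - 438,523 ]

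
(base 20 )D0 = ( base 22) bi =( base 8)404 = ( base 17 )F5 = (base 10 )260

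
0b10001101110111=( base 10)9079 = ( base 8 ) 21567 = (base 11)6904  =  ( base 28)bg7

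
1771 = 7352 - 5581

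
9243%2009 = 1207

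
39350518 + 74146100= 113496618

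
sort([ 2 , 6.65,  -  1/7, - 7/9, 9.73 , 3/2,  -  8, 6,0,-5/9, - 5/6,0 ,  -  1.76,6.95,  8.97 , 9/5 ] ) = [ - 8  ,-1.76, -5/6, - 7/9,  -  5/9,-1/7 , 0,0 , 3/2, 9/5 , 2, 6, 6.65,6.95 , 8.97,9.73]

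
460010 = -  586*(  -  785)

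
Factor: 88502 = 2^1*17^1 *19^1 * 137^1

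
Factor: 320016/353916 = 2^2*3^( -2)*29^( - 1)*59^1 =236/261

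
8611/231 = 8611/231 = 37.28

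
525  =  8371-7846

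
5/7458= 5/7458 = 0.00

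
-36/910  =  -18/455 =-0.04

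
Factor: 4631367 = 3^1 *13^1*149^1*797^1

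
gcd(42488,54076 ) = 4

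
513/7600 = 27/400= 0.07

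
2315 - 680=1635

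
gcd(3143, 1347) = 449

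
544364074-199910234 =344453840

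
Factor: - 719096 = - 2^3*7^1*12841^1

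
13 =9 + 4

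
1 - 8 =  - 7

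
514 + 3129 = 3643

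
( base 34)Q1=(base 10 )885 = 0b1101110101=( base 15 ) 3E0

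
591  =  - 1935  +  2526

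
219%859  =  219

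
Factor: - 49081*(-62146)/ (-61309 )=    - 2^1*7^1 *23^1*37^(-1 )*193^1 * 1657^(- 1)*49081^1= - 3050187826/61309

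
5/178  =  5/178 = 0.03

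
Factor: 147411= 3^2 * 11^1*1489^1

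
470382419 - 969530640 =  - 499148221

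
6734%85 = 19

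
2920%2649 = 271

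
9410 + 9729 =19139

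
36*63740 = 2294640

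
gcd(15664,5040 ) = 16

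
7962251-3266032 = 4696219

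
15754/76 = 207 + 11/38= 207.29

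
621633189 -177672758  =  443960431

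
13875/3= 4625=4625.00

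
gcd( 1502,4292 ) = 2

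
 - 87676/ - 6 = 14612 +2/3  =  14612.67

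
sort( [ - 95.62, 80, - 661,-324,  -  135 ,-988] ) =[ - 988, - 661,-324, - 135, - 95.62, 80]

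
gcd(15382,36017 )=1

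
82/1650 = 41/825 = 0.05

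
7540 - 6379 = 1161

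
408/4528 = 51/566  =  0.09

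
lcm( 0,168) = 0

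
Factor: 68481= 3^2*7^1*1087^1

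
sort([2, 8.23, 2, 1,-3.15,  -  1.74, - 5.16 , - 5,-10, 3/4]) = [-10,-5.16,-5,  -  3.15,  -  1.74, 3/4, 1, 2, 2,8.23]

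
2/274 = 1/137=0.01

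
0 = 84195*0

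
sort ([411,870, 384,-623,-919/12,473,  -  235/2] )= [-623, - 235/2, - 919/12,384,411 , 473,870]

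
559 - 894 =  - 335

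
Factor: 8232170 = 2^1 *5^1*311^1*2647^1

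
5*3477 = 17385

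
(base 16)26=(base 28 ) 1a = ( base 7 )53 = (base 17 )24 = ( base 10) 38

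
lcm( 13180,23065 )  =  92260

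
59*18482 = 1090438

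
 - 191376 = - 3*63792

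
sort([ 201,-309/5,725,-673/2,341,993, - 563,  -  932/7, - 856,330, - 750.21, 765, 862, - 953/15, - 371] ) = [ - 856,-750.21, - 563, - 371,  -  673/2, - 932/7, - 953/15, - 309/5,201,  330,341,725,765, 862,993 ]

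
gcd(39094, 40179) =1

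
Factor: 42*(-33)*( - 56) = 77616=2^4*3^2*7^2*11^1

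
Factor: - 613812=-2^2* 3^1*51151^1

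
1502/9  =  166 + 8/9 =166.89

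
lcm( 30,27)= 270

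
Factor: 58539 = 3^1*13^1  *  19^1 * 79^1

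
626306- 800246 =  - 173940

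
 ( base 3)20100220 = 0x1221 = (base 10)4641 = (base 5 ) 122031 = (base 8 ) 11041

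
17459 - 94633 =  - 77174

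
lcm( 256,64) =256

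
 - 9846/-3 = 3282+0/1  =  3282.00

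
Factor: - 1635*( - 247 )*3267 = 3^4*5^1*11^2*13^1 * 19^1 * 109^1  =  1319361615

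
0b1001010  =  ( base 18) 42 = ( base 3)2202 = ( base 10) 74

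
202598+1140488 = 1343086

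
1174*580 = 680920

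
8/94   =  4/47 = 0.09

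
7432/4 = 1858 = 1858.00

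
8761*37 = 324157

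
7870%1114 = 72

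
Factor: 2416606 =2^1*1208303^1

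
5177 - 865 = 4312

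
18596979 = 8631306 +9965673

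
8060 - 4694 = 3366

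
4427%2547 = 1880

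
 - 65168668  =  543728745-608897413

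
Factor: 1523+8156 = 9679 = 9679^1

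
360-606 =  - 246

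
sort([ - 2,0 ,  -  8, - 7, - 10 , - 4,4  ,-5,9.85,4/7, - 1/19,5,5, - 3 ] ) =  [-10, - 8, - 7, - 5, - 4,  -  3, - 2,  -  1/19,0, 4/7,4,5,5,9.85] 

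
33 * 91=3003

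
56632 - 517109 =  - 460477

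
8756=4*2189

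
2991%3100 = 2991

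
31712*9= 285408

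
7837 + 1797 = 9634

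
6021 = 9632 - 3611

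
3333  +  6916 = 10249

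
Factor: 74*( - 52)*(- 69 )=265512=2^3*3^1*13^1*23^1 * 37^1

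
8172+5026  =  13198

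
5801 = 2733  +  3068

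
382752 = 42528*9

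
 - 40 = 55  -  95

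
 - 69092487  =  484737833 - 553830320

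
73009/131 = 73009/131  =  557.32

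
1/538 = 1/538  =  0.00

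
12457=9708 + 2749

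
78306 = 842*93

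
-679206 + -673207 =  - 1352413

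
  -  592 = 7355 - 7947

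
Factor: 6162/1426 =3^1*13^1*23^(-1 )*31^( - 1)*79^1 = 3081/713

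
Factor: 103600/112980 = 2^2*3^ ( -1)*5^1*37^1*269^( - 1 )= 740/807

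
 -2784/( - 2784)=1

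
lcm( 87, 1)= 87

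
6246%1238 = 56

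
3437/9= 381 + 8/9=381.89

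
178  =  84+94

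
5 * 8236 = 41180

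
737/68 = 10 + 57/68  =  10.84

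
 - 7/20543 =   -  1  +  20536/20543 = -  0.00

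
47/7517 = 47/7517 = 0.01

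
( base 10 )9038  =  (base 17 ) 1e4b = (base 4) 2031032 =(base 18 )19G2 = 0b10001101001110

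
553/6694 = 553/6694 = 0.08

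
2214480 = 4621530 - 2407050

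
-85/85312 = -1+85227/85312 = - 0.00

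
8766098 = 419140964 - 410374866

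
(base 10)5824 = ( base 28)7C0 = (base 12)3454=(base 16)16c0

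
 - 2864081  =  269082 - 3133163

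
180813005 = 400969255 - 220156250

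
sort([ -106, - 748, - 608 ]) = [ - 748, - 608,-106 ]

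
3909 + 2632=6541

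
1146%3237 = 1146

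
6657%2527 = 1603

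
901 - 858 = 43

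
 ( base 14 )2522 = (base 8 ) 14542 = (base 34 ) 5L4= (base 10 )6498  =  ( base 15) 1dd3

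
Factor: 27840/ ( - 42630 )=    - 2^5*7^( - 2 ) =-  32/49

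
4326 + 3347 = 7673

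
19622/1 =19622=19622.00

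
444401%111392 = 110225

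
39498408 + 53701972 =93200380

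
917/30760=917/30760  =  0.03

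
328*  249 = 81672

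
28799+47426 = 76225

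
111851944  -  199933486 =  - 88081542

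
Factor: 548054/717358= 13^1*107^1 * 197^1*251^( - 1)*1429^( - 1 ) = 274027/358679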